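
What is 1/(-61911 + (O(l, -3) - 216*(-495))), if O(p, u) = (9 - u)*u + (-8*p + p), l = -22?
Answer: 1/45127 ≈ 2.2160e-5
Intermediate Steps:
O(p, u) = -7*p + u*(9 - u) (O(p, u) = u*(9 - u) - 7*p = -7*p + u*(9 - u))
1/(-61911 + (O(l, -3) - 216*(-495))) = 1/(-61911 + ((-1*(-3)² - 7*(-22) + 9*(-3)) - 216*(-495))) = 1/(-61911 + ((-1*9 + 154 - 27) + 106920)) = 1/(-61911 + ((-9 + 154 - 27) + 106920)) = 1/(-61911 + (118 + 106920)) = 1/(-61911 + 107038) = 1/45127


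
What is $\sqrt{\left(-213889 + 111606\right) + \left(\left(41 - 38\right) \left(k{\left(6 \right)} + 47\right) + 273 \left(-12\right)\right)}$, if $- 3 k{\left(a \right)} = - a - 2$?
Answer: $i \sqrt{105410} \approx 324.67 i$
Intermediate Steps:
$k{\left(a \right)} = \frac{2}{3} + \frac{a}{3}$ ($k{\left(a \right)} = - \frac{- a - 2}{3} = - \frac{-2 - a}{3} = \frac{2}{3} + \frac{a}{3}$)
$\sqrt{\left(-213889 + 111606\right) + \left(\left(41 - 38\right) \left(k{\left(6 \right)} + 47\right) + 273 \left(-12\right)\right)} = \sqrt{\left(-213889 + 111606\right) + \left(\left(41 - 38\right) \left(\left(\frac{2}{3} + \frac{1}{3} \cdot 6\right) + 47\right) + 273 \left(-12\right)\right)} = \sqrt{-102283 - \left(3276 - 3 \left(\left(\frac{2}{3} + 2\right) + 47\right)\right)} = \sqrt{-102283 - \left(3276 - 3 \left(\frac{8}{3} + 47\right)\right)} = \sqrt{-102283 + \left(3 \cdot \frac{149}{3} - 3276\right)} = \sqrt{-102283 + \left(149 - 3276\right)} = \sqrt{-102283 - 3127} = \sqrt{-105410} = i \sqrt{105410}$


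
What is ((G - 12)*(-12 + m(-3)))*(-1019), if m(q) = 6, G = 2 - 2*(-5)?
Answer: 0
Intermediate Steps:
G = 12 (G = 2 + 10 = 12)
((G - 12)*(-12 + m(-3)))*(-1019) = ((12 - 12)*(-12 + 6))*(-1019) = (0*(-6))*(-1019) = 0*(-1019) = 0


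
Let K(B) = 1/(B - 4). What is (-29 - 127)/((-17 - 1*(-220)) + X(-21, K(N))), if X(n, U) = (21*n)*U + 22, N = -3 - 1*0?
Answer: -13/24 ≈ -0.54167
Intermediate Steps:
N = -3 (N = -3 + 0 = -3)
K(B) = 1/(-4 + B)
X(n, U) = 22 + 21*U*n (X(n, U) = 21*U*n + 22 = 22 + 21*U*n)
(-29 - 127)/((-17 - 1*(-220)) + X(-21, K(N))) = (-29 - 127)/((-17 - 1*(-220)) + (22 + 21*(-21)/(-4 - 3))) = -156/((-17 + 220) + (22 + 21*(-21)/(-7))) = -156/(203 + (22 + 21*(-⅐)*(-21))) = -156/(203 + (22 + 63)) = -156/(203 + 85) = -156/288 = -156*1/288 = -13/24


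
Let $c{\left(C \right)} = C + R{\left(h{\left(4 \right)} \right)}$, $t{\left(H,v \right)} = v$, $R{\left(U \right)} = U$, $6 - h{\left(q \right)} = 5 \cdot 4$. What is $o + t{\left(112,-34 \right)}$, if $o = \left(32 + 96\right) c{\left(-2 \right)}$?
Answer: $-2082$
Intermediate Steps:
$h{\left(q \right)} = -14$ ($h{\left(q \right)} = 6 - 5 \cdot 4 = 6 - 20 = -14$)
$c{\left(C \right)} = -14 + C$ ($c{\left(C \right)} = C - 14 = -14 + C$)
$o = -2048$ ($o = \left(32 + 96\right) \left(-14 - 2\right) = 128 \left(-16\right) = -2048$)
$o + t{\left(112,-34 \right)} = -2048 - 34 = -2082$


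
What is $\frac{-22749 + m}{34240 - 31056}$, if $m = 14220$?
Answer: $- \frac{8529}{3184} \approx -2.6787$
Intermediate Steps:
$\frac{-22749 + m}{34240 - 31056} = \frac{-22749 + 14220}{34240 - 31056} = - \frac{8529}{3184}$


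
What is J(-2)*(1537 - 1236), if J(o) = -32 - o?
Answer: -9030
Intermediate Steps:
J(-2)*(1537 - 1236) = (-32 - 1*(-2))*(1537 - 1236) = (-32 + 2)*301 = -30*301 = -9030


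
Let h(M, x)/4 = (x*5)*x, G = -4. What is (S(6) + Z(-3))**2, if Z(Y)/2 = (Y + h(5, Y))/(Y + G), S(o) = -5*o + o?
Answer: 272484/49 ≈ 5560.9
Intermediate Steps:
S(o) = -4*o
h(M, x) = 20*x**2 (h(M, x) = 4*((x*5)*x) = 4*((5*x)*x) = 4*(5*x**2) = 20*x**2)
Z(Y) = 2*(Y + 20*Y**2)/(-4 + Y) (Z(Y) = 2*((Y + 20*Y**2)/(Y - 4)) = 2*((Y + 20*Y**2)/(-4 + Y)) = 2*(Y + 20*Y**2)/(-4 + Y))
(S(6) + Z(-3))**2 = (-4*6 + 2*(-3)*(1 + 20*(-3))/(-4 - 3))**2 = (-24 + 2*(-3)*(1 - 60)/(-7))**2 = (-24 + 2*(-3)*(-1/7)*(-59))**2 = (-24 - 354/7)**2 = (-522/7)**2 = 272484/49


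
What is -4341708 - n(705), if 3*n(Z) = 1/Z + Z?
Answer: -9183209446/2115 ≈ -4.3419e+6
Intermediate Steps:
n(Z) = Z/3 + 1/(3*Z) (n(Z) = (1/Z + Z)/3 = (Z + 1/Z)/3 = Z/3 + 1/(3*Z))
-4341708 - n(705) = -4341708 - (1 + 705²)/(3*705) = -4341708 - (1 + 497025)/(3*705) = -4341708 - 497026/(3*705) = -4341708 - 1*497026/2115 = -4341708 - 497026/2115 = -9183209446/2115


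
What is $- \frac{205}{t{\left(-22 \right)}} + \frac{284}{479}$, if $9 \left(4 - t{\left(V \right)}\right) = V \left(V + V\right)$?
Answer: $\frac{1148443}{446428} \approx 2.5725$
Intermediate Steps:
$t{\left(V \right)} = 4 - \frac{2 V^{2}}{9}$ ($t{\left(V \right)} = 4 - \frac{V \left(V + V\right)}{9} = 4 - \frac{V 2 V}{9} = 4 - \frac{2 V^{2}}{9}$)
$- \frac{205}{t{\left(-22 \right)}} + \frac{284}{479} = - \frac{205}{4 - \frac{2 \left(-22\right)^{2}}{9}} + \frac{284}{479} = - \frac{205}{4 - \frac{968}{9}} + 284 \cdot \frac{1}{479} = - \frac{205}{4 - \frac{968}{9}} + \frac{284}{479} = - \frac{205}{- \frac{932}{9}} + \frac{284}{479} = \left(-205\right) \left(- \frac{9}{932}\right) + \frac{284}{479} = \frac{1845}{932} + \frac{284}{479} = \frac{1148443}{446428}$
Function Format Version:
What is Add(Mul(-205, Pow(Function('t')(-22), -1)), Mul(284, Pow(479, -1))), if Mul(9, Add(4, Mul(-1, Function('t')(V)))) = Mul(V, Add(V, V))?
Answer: Rational(1148443, 446428) ≈ 2.5725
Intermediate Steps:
Function('t')(V) = Add(4, Mul(Rational(-2, 9), Pow(V, 2))) (Function('t')(V) = Add(4, Mul(Rational(-1, 9), Mul(V, Add(V, V)))) = Add(4, Mul(Rational(-1, 9), Mul(V, Mul(2, V)))) = Add(4, Mul(Rational(-1, 9), Mul(2, Pow(V, 2)))) = Add(4, Mul(Rational(-2, 9), Pow(V, 2))))
Add(Mul(-205, Pow(Function('t')(-22), -1)), Mul(284, Pow(479, -1))) = Add(Mul(-205, Pow(Add(4, Mul(Rational(-2, 9), Pow(-22, 2))), -1)), Mul(284, Pow(479, -1))) = Add(Mul(-205, Pow(Add(4, Mul(Rational(-2, 9), 484)), -1)), Mul(284, Rational(1, 479))) = Add(Mul(-205, Pow(Add(4, Rational(-968, 9)), -1)), Rational(284, 479)) = Add(Mul(-205, Pow(Rational(-932, 9), -1)), Rational(284, 479)) = Add(Mul(-205, Rational(-9, 932)), Rational(284, 479)) = Add(Rational(1845, 932), Rational(284, 479)) = Rational(1148443, 446428)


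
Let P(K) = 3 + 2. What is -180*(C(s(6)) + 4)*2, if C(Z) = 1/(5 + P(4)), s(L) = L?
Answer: -1476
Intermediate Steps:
P(K) = 5
C(Z) = 1/10 (C(Z) = 1/(5 + 5) = 1/10)
-180*(C(s(6)) + 4)*2 = -180*(1/10 + 4)*2 = -738*2 = -180*41/5 = -1476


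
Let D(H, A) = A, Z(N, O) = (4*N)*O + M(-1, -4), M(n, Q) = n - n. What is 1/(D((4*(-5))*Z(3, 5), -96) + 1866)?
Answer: 1/1770 ≈ 0.00056497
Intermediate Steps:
M(n, Q) = 0
Z(N, O) = 4*N*O (Z(N, O) = (4*N)*O + 0 = 4*N*O + 0 = 4*N*O)
1/(D((4*(-5))*Z(3, 5), -96) + 1866) = 1/(-96 + 1866) = 1/1770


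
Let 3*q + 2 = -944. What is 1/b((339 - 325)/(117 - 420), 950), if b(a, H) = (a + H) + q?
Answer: 303/192290 ≈ 0.0015757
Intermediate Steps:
q = -946/3 (q = -2/3 + (1/3)*(-944) = -2/3 - 944/3 = -946/3 ≈ -315.33)
b(a, H) = -946/3 + H + a (b(a, H) = (a + H) - 946/3 = (H + a) - 946/3 = -946/3 + H + a)
1/b((339 - 325)/(117 - 420), 950) = 1/(-946/3 + 950 + (339 - 325)/(117 - 420)) = 1/(-946/3 + 950 + 14/(-303)) = 1/(-946/3 + 950 + 14*(-1/303)) = 1/(-946/3 + 950 - 14/303) = 1/(192290/303) = 303/192290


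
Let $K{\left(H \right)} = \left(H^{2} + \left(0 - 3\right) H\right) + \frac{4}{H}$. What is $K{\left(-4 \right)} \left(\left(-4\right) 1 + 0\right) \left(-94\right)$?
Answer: $10152$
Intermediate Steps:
$K{\left(H \right)} = H^{2} - 3 H + \frac{4}{H}$ ($K{\left(H \right)} = \left(H^{2} + \left(0 - 3\right) H\right) + \frac{4}{H} = \left(H^{2} - 3 H\right) + \frac{4}{H} = H^{2} - 3 H + \frac{4}{H}$)
$K{\left(-4 \right)} \left(\left(-4\right) 1 + 0\right) \left(-94\right) = \frac{4 + \left(-4\right)^{2} \left(-3 - 4\right)}{-4} \left(\left(-4\right) 1 + 0\right) \left(-94\right) = - \frac{4 + 16 \left(-7\right)}{4} \left(-4 + 0\right) \left(-94\right) = - \frac{4 - 112}{4} \left(-4\right) \left(-94\right) = \left(- \frac{1}{4}\right) \left(-108\right) \left(-4\right) \left(-94\right) = 27 \left(-4\right) \left(-94\right) = \left(-108\right) \left(-94\right) = 10152$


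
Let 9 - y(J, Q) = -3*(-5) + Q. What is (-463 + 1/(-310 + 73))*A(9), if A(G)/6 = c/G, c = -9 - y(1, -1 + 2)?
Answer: 438928/711 ≈ 617.34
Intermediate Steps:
y(J, Q) = -6 - Q (y(J, Q) = 9 - (-3*(-5) + Q) = 9 - (15 + Q) = 9 + (-15 - Q) = -6 - Q)
c = -2 (c = -9 - (-6 - (-1 + 2)) = -9 - (-6 - 1*1) = -9 - (-6 - 1) = -9 - 1*(-7) = -9 + 7 = -2)
A(G) = -12/G (A(G) = 6*(-2/G) = -12/G)
(-463 + 1/(-310 + 73))*A(9) = (-463 + 1/(-310 + 73))*(-12/9) = (-463 + 1/(-237))*(-12*⅑) = (-463 - 1/237)*(-4/3) = -109732/237*(-4/3) = 438928/711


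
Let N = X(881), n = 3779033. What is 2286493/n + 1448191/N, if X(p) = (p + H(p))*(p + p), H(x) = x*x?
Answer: 3136020088689275/5174055489000132 ≈ 0.60610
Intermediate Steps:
H(x) = x²
X(p) = 2*p*(p + p²) (X(p) = (p + p²)*(p + p) = (p + p²)*(2*p) = 2*p*(p + p²))
N = 1369148004 (N = 2*881²*(1 + 881) = 2*776161*882 = 1369148004)
2286493/n + 1448191/N = 2286493/3779033 + 1448191/1369148004 = 3136020088689275/5174055489000132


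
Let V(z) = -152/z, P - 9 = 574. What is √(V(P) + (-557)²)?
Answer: √105450133745/583 ≈ 557.00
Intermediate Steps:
P = 583 (P = 9 + 574 = 583)
√(V(P) + (-557)²) = √(-152/583 + (-557)²) = √(-152*1/583 + 310249) = √(-152/583 + 310249) = √(180875015/583) = √105450133745/583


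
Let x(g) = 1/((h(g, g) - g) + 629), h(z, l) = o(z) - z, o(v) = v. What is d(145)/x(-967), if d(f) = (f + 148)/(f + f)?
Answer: 233814/145 ≈ 1612.5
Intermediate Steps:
h(z, l) = 0 (h(z, l) = z - z = 0)
d(f) = (148 + f)/(2*f) (d(f) = (148 + f)/((2*f)) = (148 + f)*(1/(2*f)) = (148 + f)/(2*f))
x(g) = 1/(629 - g) (x(g) = 1/((0 - g) + 629) = 1/(-g + 629) = 1/(629 - g))
d(145)/x(-967) = ((½)*(148 + 145)/145)/(1/(629 - 1*(-967))) = ((½)*(1/145)*293)/(1/(629 + 967)) = 293/(290*(1/1596)) = (293/290)*1596 = 233814/145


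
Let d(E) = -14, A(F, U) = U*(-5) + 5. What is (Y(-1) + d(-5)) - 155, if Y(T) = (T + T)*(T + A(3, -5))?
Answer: -227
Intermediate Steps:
A(F, U) = 5 - 5*U (A(F, U) = -5*U + 5 = 5 - 5*U)
Y(T) = 2*T*(30 + T) (Y(T) = (T + T)*(T + (5 - 5*(-5))) = (2*T)*(T + (5 + 25)) = (2*T)*(T + 30) = (2*T)*(30 + T) = 2*T*(30 + T))
(Y(-1) + d(-5)) - 155 = (2*(-1)*(30 - 1) - 14) - 155 = (2*(-1)*29 - 14) - 155 = (-58 - 14) - 155 = -72 - 155 = -227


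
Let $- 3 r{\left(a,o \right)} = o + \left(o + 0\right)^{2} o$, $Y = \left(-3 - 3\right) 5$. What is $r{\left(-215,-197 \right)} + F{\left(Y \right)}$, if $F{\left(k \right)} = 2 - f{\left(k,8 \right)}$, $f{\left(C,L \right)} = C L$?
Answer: $\frac{7646296}{3} \approx 2.5488 \cdot 10^{6}$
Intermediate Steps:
$Y = -30$ ($Y = \left(-6\right) 5 = -30$)
$r{\left(a,o \right)} = - \frac{o}{3} - \frac{o^{3}}{3}$ ($r{\left(a,o \right)} = - \frac{o + \left(o + 0\right)^{2} o}{3} = - \frac{o + o^{2} o}{3} = - \frac{o + o^{3}}{3} = - \frac{o}{3} - \frac{o^{3}}{3}$)
$F{\left(k \right)} = 2 - 8 k$ ($F{\left(k \right)} = 2 - k 8 = 2 - 8 k$)
$r{\left(-215,-197 \right)} + F{\left(Y \right)} = \left(- \frac{1}{3}\right) \left(-197\right) \left(1 + \left(-197\right)^{2}\right) + \left(2 - -240\right) = \left(- \frac{1}{3}\right) \left(-197\right) \left(1 + 38809\right) + \left(2 + 240\right) = \left(- \frac{1}{3}\right) \left(-197\right) 38810 + 242 = \frac{7645570}{3} + 242 = \frac{7646296}{3}$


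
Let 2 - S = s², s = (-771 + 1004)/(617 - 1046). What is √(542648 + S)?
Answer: √99869794361/429 ≈ 736.65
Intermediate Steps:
s = -233/429 (s = 233/(-429) = 233*(-1/429) = -233/429 ≈ -0.54312)
S = 313793/184041 (S = 2 - (-233/429)² = 2 - 1*54289/184041 = 2 - 54289/184041 = 313793/184041 ≈ 1.7050)
√(542648 + S) = √(542648 + 313793/184041) = √(99869794361/184041) = √99869794361/429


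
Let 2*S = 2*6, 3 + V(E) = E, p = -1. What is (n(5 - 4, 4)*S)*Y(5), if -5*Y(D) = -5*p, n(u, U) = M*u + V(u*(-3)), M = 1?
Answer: 30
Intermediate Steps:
V(E) = -3 + E
n(u, U) = -3 - 2*u (n(u, U) = 1*u + (-3 + u*(-3)) = u + (-3 - 3*u) = -3 - 2*u)
S = 6 (S = (2*6)/2 = (1/2)*12 = 6)
Y(D) = -1 (Y(D) = -(-1)*(-1) = -1/5*5 = -1)
(n(5 - 4, 4)*S)*Y(5) = ((-3 - 2*(5 - 4))*6)*(-1) = ((-3 - 2*1)*6)*(-1) = ((-3 - 2)*6)*(-1) = -5*6*(-1) = -30*(-1) = 30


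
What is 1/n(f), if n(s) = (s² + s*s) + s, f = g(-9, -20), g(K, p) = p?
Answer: 1/780 ≈ 0.0012821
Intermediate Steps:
f = -20
n(s) = s + 2*s² (n(s) = (s² + s²) + s = 2*s² + s = s + 2*s²)
1/n(f) = 1/(-20*(1 + 2*(-20))) = 1/(-20*(1 - 40)) = 1/(-20*(-39)) = 1/780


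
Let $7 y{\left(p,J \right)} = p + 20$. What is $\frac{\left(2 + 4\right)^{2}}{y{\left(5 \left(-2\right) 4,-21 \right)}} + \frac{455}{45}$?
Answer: $- \frac{112}{45} \approx -2.4889$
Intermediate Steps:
$y{\left(p,J \right)} = \frac{20}{7} + \frac{p}{7}$ ($y{\left(p,J \right)} = \frac{p + 20}{7} = \frac{20 + p}{7} = \frac{20}{7} + \frac{p}{7}$)
$\frac{\left(2 + 4\right)^{2}}{y{\left(5 \left(-2\right) 4,-21 \right)}} + \frac{455}{45} = \frac{\left(2 + 4\right)^{2}}{\frac{20}{7} + \frac{5 \left(-2\right) 4}{7}} + \frac{455}{45} = \frac{6^{2}}{\frac{20}{7} + \frac{\left(-10\right) 4}{7}} + 455 \cdot \frac{1}{45} = \frac{36}{\frac{20}{7} + \frac{1}{7} \left(-40\right)} + \frac{91}{9} = \frac{36}{\frac{20}{7} - \frac{40}{7}} + \frac{91}{9} = \frac{36}{- \frac{20}{7}} + \frac{91}{9} = 36 \left(- \frac{7}{20}\right) + \frac{91}{9} = - \frac{63}{5} + \frac{91}{9} = - \frac{112}{45}$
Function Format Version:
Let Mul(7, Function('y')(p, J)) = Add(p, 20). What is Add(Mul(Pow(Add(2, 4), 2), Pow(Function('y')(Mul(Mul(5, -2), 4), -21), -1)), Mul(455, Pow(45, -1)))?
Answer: Rational(-112, 45) ≈ -2.4889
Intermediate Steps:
Function('y')(p, J) = Add(Rational(20, 7), Mul(Rational(1, 7), p)) (Function('y')(p, J) = Mul(Rational(1, 7), Add(p, 20)) = Mul(Rational(1, 7), Add(20, p)) = Add(Rational(20, 7), Mul(Rational(1, 7), p)))
Add(Mul(Pow(Add(2, 4), 2), Pow(Function('y')(Mul(Mul(5, -2), 4), -21), -1)), Mul(455, Pow(45, -1))) = Add(Mul(Pow(Add(2, 4), 2), Pow(Add(Rational(20, 7), Mul(Rational(1, 7), Mul(Mul(5, -2), 4))), -1)), Mul(455, Pow(45, -1))) = Add(Mul(Pow(6, 2), Pow(Add(Rational(20, 7), Mul(Rational(1, 7), Mul(-10, 4))), -1)), Mul(455, Rational(1, 45))) = Add(Mul(36, Pow(Add(Rational(20, 7), Mul(Rational(1, 7), -40)), -1)), Rational(91, 9)) = Add(Mul(36, Pow(Add(Rational(20, 7), Rational(-40, 7)), -1)), Rational(91, 9)) = Add(Mul(36, Pow(Rational(-20, 7), -1)), Rational(91, 9)) = Add(Mul(36, Rational(-7, 20)), Rational(91, 9)) = Add(Rational(-63, 5), Rational(91, 9)) = Rational(-112, 45)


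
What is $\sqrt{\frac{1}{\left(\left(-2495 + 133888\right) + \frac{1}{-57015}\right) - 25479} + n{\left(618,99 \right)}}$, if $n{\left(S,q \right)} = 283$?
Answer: $\frac{\sqrt{10319803963250992656358}}{6038686709} \approx 16.823$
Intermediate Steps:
$\sqrt{\frac{1}{\left(\left(-2495 + 133888\right) + \frac{1}{-57015}\right) - 25479} + n{\left(618,99 \right)}} = \sqrt{\frac{1}{\left(\left(-2495 + 133888\right) + \frac{1}{-57015}\right) - 25479} + 283} = \sqrt{\frac{1}{\left(131393 - \frac{1}{57015}\right) - 25479} + 283} = \sqrt{\frac{1}{\frac{7491371894}{57015} - 25479} + 283} = \sqrt{\frac{1}{\frac{6038686709}{57015}} + 283} = \sqrt{\frac{57015}{6038686709} + 283} = \sqrt{\frac{1708948395662}{6038686709}} = \frac{\sqrt{10319803963250992656358}}{6038686709}$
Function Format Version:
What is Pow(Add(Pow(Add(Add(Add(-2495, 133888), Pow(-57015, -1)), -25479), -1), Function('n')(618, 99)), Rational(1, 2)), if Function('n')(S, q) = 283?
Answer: Mul(Rational(1, 6038686709), Pow(10319803963250992656358, Rational(1, 2))) ≈ 16.823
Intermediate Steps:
Pow(Add(Pow(Add(Add(Add(-2495, 133888), Pow(-57015, -1)), -25479), -1), Function('n')(618, 99)), Rational(1, 2)) = Pow(Add(Pow(Add(Add(Add(-2495, 133888), Pow(-57015, -1)), -25479), -1), 283), Rational(1, 2)) = Pow(Add(Pow(Add(Add(131393, Rational(-1, 57015)), -25479), -1), 283), Rational(1, 2)) = Pow(Add(Pow(Add(Rational(7491371894, 57015), -25479), -1), 283), Rational(1, 2)) = Pow(Add(Pow(Rational(6038686709, 57015), -1), 283), Rational(1, 2)) = Pow(Add(Rational(57015, 6038686709), 283), Rational(1, 2)) = Pow(Rational(1708948395662, 6038686709), Rational(1, 2)) = Mul(Rational(1, 6038686709), Pow(10319803963250992656358, Rational(1, 2)))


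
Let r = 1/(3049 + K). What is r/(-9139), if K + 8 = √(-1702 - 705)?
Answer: I/(9139*(√2407 - 3041*I)) ≈ -3.5973e-8 + 5.8035e-10*I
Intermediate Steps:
K = -8 + I*√2407 (K = -8 + √(-1702 - 705) = -8 + √(-2407) = -8 + I*√2407 ≈ -8.0 + 49.061*I)
r = 1/(3041 + I*√2407) (r = 1/(3049 + (-8 + I*√2407)) = 1/(3041 + I*√2407) ≈ 0.00032875 - 5.304e-6*I)
r/(-9139) = (3041/9250088 - I*√2407/9250088)/(-9139) = (3041/9250088 - I*√2407/9250088)*(-1/9139) = -3041/84536554232 + I*√2407/84536554232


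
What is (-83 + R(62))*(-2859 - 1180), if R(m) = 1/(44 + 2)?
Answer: 15416863/46 ≈ 3.3515e+5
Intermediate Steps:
R(m) = 1/46
(-83 + R(62))*(-2859 - 1180) = (-83 + 1/46)*(-2859 - 1180) = -3817/46*(-4039) = 15416863/46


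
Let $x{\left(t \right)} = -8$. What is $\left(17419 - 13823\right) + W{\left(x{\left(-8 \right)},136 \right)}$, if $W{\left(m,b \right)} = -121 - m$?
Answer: $3483$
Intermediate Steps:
$\left(17419 - 13823\right) + W{\left(x{\left(-8 \right)},136 \right)} = \left(17419 - 13823\right) - 113 = 3596 + \left(-121 + 8\right) = 3596 - 113 = 3483$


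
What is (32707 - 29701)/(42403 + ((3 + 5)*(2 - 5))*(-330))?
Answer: 3006/50323 ≈ 0.059734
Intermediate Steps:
(32707 - 29701)/(42403 + ((3 + 5)*(2 - 5))*(-330)) = 3006/(42403 + (8*(-3))*(-330)) = 3006/(42403 - 24*(-330)) = 3006/(42403 + 7920) = 3006/50323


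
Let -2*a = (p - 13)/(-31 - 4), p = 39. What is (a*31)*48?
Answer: 19344/35 ≈ 552.69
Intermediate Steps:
a = 13/35 (a = -(39 - 13)/(2*(-31 - 4)) = -13/(-35) = -13*(-1)/35 = -½*(-26/35) = 13/35 ≈ 0.37143)
(a*31)*48 = ((13/35)*31)*48 = (403/35)*48 = 19344/35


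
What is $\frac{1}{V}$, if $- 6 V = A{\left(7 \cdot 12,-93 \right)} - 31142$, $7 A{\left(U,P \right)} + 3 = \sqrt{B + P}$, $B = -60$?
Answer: $\frac{4577937}{23761346081} + \frac{63 i \sqrt{17}}{23761346081} \approx 0.00019266 + 1.0932 \cdot 10^{-8} i$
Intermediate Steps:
$A{\left(U,P \right)} = - \frac{3}{7} + \frac{\sqrt{-60 + P}}{7}$
$V = \frac{217997}{42} - \frac{i \sqrt{17}}{14}$ ($V = - \frac{\left(- \frac{3}{7} + \frac{\sqrt{-60 - 93}}{7}\right) - 31142}{6} = - \frac{\left(- \frac{3}{7} + \frac{\sqrt{-153}}{7}\right) - 31142}{6} = - \frac{\left(- \frac{3}{7} + \frac{3 i \sqrt{17}}{7}\right) - 31142}{6} = - \frac{- \frac{217997}{7} + \frac{3 i \sqrt{17}}{7}}{6} = \frac{217997}{42} - \frac{i \sqrt{17}}{14} \approx 5190.4 - 0.29451 i$)
$\frac{1}{V} = \frac{1}{\frac{217997}{42} - \frac{i \sqrt{17}}{14}}$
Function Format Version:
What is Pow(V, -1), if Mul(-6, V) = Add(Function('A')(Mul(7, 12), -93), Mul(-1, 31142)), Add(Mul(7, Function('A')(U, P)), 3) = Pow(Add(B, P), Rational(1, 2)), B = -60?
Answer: Add(Rational(4577937, 23761346081), Mul(Rational(63, 23761346081), I, Pow(17, Rational(1, 2)))) ≈ Add(0.00019266, Mul(1.0932e-8, I))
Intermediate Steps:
Function('A')(U, P) = Add(Rational(-3, 7), Mul(Rational(1, 7), Pow(Add(-60, P), Rational(1, 2))))
V = Add(Rational(217997, 42), Mul(Rational(-1, 14), I, Pow(17, Rational(1, 2)))) (V = Mul(Rational(-1, 6), Add(Add(Rational(-3, 7), Mul(Rational(1, 7), Pow(Add(-60, -93), Rational(1, 2)))), Mul(-1, 31142))) = Mul(Rational(-1, 6), Add(Add(Rational(-3, 7), Mul(Rational(1, 7), Pow(-153, Rational(1, 2)))), -31142)) = Mul(Rational(-1, 6), Add(Add(Rational(-3, 7), Mul(Rational(1, 7), Mul(3, I, Pow(17, Rational(1, 2))))), -31142)) = Mul(Rational(-1, 6), Add(Add(Rational(-3, 7), Mul(Rational(3, 7), I, Pow(17, Rational(1, 2)))), -31142)) = Mul(Rational(-1, 6), Add(Rational(-217997, 7), Mul(Rational(3, 7), I, Pow(17, Rational(1, 2))))) = Add(Rational(217997, 42), Mul(Rational(-1, 14), I, Pow(17, Rational(1, 2)))) ≈ Add(5190.4, Mul(-0.29451, I)))
Pow(V, -1) = Pow(Add(Rational(217997, 42), Mul(Rational(-1, 14), I, Pow(17, Rational(1, 2)))), -1)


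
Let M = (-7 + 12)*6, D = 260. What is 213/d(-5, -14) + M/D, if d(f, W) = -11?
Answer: -5505/286 ≈ -19.248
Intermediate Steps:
M = 30 (M = 5*6 = 30)
213/d(-5, -14) + M/D = 213/(-11) + 30/260 = 213*(-1/11) + 30*(1/260) = -213/11 + 3/26 = -5505/286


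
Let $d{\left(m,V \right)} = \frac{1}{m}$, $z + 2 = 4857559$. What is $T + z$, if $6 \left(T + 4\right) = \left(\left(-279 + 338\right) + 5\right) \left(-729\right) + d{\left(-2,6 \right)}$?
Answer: $\frac{58197323}{12} \approx 4.8498 \cdot 10^{6}$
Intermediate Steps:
$z = 4857557$ ($z = -2 + 4857559 = 4857557$)
$T = - \frac{93361}{12}$ ($T = -4 + \frac{\left(\left(-279 + 338\right) + 5\right) \left(-729\right) + \frac{1}{-2}}{6} = -4 + \frac{\left(59 + 5\right) \left(-729\right) - \frac{1}{2}}{6} = -4 + \frac{64 \left(-729\right) - \frac{1}{2}}{6} = -4 + \frac{-46656 - \frac{1}{2}}{6} = -4 + \frac{1}{6} \left(- \frac{93313}{2}\right) = -4 - \frac{93313}{12} = - \frac{93361}{12} \approx -7780.1$)
$T + z = - \frac{93361}{12} + 4857557 = \frac{58197323}{12}$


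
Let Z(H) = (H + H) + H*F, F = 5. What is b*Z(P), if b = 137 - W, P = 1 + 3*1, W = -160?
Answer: 8316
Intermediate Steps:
P = 4 (P = 1 + 3 = 4)
b = 297 (b = 137 - 1*(-160) = 137 + 160 = 297)
Z(H) = 7*H (Z(H) = (H + H) + H*5 = 2*H + 5*H = 7*H)
b*Z(P) = 297*(7*4) = 297*28 = 8316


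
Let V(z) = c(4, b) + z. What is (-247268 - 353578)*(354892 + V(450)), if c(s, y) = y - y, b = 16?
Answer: -213505819332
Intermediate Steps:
c(s, y) = 0
V(z) = z (V(z) = 0 + z = z)
(-247268 - 353578)*(354892 + V(450)) = (-247268 - 353578)*(354892 + 450) = -600846*355342 = -213505819332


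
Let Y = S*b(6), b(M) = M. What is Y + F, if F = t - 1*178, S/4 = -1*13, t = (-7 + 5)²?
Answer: -486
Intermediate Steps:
t = 4 (t = (-2)² = 4)
S = -52 (S = 4*(-1*13) = 4*(-13) = -52)
F = -174 (F = 4 - 1*178 = 4 - 178 = -174)
Y = -312 (Y = -52*6 = -312)
Y + F = -312 - 174 = -486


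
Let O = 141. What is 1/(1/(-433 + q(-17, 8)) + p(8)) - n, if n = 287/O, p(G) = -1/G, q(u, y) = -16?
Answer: -637631/64437 ≈ -9.8954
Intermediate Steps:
n = 287/141 ≈ 2.0355
1/(1/(-433 + q(-17, 8)) + p(8)) - n = 1/(1/(-433 - 16) - 1/8) - 1*287/141 = 1/(1/(-449) - 1*⅛) - 287/141 = 1/(-1/449 - ⅛) - 287/141 = 1/(-457/3592) - 287/141 = -3592/457 - 287/141 = -637631/64437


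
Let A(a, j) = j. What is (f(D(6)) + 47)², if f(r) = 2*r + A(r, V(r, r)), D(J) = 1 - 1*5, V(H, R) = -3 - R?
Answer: 1600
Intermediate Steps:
D(J) = -4 (D(J) = 1 - 5 = -4)
f(r) = -3 + r (f(r) = 2*r + (-3 - r) = -3 + r)
(f(D(6)) + 47)² = ((-3 - 4) + 47)² = (-7 + 47)² = 40² = 1600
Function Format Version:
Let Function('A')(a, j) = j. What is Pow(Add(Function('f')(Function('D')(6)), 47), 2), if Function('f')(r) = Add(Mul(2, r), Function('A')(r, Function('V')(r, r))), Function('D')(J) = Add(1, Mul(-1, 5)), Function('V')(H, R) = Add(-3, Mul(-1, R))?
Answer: 1600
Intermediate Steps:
Function('D')(J) = -4 (Function('D')(J) = Add(1, -5) = -4)
Function('f')(r) = Add(-3, r) (Function('f')(r) = Add(Mul(2, r), Add(-3, Mul(-1, r))) = Add(-3, r))
Pow(Add(Function('f')(Function('D')(6)), 47), 2) = Pow(Add(Add(-3, -4), 47), 2) = Pow(Add(-7, 47), 2) = Pow(40, 2) = 1600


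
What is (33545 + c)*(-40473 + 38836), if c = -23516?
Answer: -16417473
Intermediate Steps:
(33545 + c)*(-40473 + 38836) = (33545 - 23516)*(-40473 + 38836) = 10029*(-1637) = -16417473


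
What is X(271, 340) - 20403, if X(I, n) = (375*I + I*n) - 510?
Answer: 172852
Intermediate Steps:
X(I, n) = -510 + 375*I + I*n
X(271, 340) - 20403 = (-510 + 375*271 + 271*340) - 20403 = (-510 + 101625 + 92140) - 20403 = 193255 - 20403 = 172852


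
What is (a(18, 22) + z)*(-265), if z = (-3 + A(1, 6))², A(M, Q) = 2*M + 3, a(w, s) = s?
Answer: -6890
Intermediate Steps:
A(M, Q) = 3 + 2*M
z = 4 (z = (-3 + (3 + 2*1))² = (-3 + (3 + 2))² = (-3 + 5)² = 2² = 4)
(a(18, 22) + z)*(-265) = (22 + 4)*(-265) = 26*(-265) = -6890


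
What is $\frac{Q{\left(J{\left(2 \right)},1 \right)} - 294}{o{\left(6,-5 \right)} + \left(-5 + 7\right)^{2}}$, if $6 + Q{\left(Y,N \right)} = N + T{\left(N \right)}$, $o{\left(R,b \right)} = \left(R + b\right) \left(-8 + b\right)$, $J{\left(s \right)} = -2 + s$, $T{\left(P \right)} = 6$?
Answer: $\frac{293}{9} \approx 32.556$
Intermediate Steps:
$o{\left(R,b \right)} = \left(-8 + b\right) \left(R + b\right)$
$Q{\left(Y,N \right)} = N$ ($Q{\left(Y,N \right)} = -6 + \left(N + 6\right) = -6 + \left(6 + N\right) = N$)
$\frac{Q{\left(J{\left(2 \right)},1 \right)} - 294}{o{\left(6,-5 \right)} + \left(-5 + 7\right)^{2}} = \frac{1 - 294}{\left(\left(-5\right)^{2} - 48 - -40 + 6 \left(-5\right)\right) + \left(-5 + 7\right)^{2}} = - \frac{293}{\left(25 - 48 + 40 - 30\right) + 2^{2}} = - \frac{293}{-13 + 4} = - \frac{293}{-9} = \left(-293\right) \left(- \frac{1}{9}\right) = \frac{293}{9}$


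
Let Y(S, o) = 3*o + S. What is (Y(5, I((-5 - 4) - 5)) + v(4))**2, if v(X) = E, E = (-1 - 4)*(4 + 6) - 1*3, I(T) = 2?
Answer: 1764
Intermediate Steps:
E = -53 (E = -5*10 - 3 = -50 - 3 = -53)
Y(S, o) = S + 3*o
v(X) = -53
(Y(5, I((-5 - 4) - 5)) + v(4))**2 = ((5 + 3*2) - 53)**2 = ((5 + 6) - 53)**2 = (11 - 53)**2 = (-42)**2 = 1764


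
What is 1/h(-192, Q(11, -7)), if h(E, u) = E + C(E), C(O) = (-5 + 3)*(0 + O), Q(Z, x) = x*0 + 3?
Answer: 1/192 ≈ 0.0052083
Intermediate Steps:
Q(Z, x) = 3 (Q(Z, x) = 0 + 3 = 3)
C(O) = -2*O
h(E, u) = -E (h(E, u) = E - 2*E = -E)
1/h(-192, Q(11, -7)) = 1/(-1*(-192)) = 1/192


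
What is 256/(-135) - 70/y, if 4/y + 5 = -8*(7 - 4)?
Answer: 136513/270 ≈ 505.60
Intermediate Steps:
y = -4/29 (y = 4/(-5 - 8*(7 - 4)) = 4/(-5 - 8*3) = 4/(-5 - 24) = 4/(-29) = 4*(-1/29) = -4/29 ≈ -0.13793)
256/(-135) - 70/y = 256/(-135) - 70/(-4/29) = 256*(-1/135) - 70*(-29/4) = -256/135 + 1015/2 = 136513/270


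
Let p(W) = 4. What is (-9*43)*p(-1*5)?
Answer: -1548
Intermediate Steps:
(-9*43)*p(-1*5) = -9*43*4 = -387*4 = -1548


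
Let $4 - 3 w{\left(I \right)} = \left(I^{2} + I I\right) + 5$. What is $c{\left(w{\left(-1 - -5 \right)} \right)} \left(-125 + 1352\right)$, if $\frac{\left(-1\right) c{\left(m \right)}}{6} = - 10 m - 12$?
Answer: $-721476$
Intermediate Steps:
$w{\left(I \right)} = - \frac{1}{3} - \frac{2 I^{2}}{3}$ ($w{\left(I \right)} = \frac{4}{3} - \frac{\left(I^{2} + I I\right) + 5}{3} = \frac{4}{3} - \frac{\left(I^{2} + I^{2}\right) + 5}{3} = \frac{4}{3} - \frac{2 I^{2} + 5}{3} = \frac{4}{3} - \frac{5 + 2 I^{2}}{3} = \frac{4}{3} - \left(\frac{5}{3} + \frac{2 I^{2}}{3}\right) = - \frac{1}{3} - \frac{2 I^{2}}{3}$)
$c{\left(m \right)} = 72 + 60 m$ ($c{\left(m \right)} = - 6 \left(- 10 m - 12\right) = - 6 \left(-12 - 10 m\right) = 72 + 60 m$)
$c{\left(w{\left(-1 - -5 \right)} \right)} \left(-125 + 1352\right) = \left(72 + 60 \left(- \frac{1}{3} - \frac{2 \left(-1 - -5\right)^{2}}{3}\right)\right) \left(-125 + 1352\right) = \left(72 + 60 \left(- \frac{1}{3} - \frac{2 \left(-1 + 5\right)^{2}}{3}\right)\right) 1227 = \left(72 + 60 \left(- \frac{1}{3} - \frac{2 \cdot 4^{2}}{3}\right)\right) 1227 = \left(72 + 60 \left(- \frac{1}{3} - \frac{32}{3}\right)\right) 1227 = \left(72 + 60 \left(-11\right)\right) 1227 = \left(72 - 660\right) 1227 = \left(-588\right) 1227 = -721476$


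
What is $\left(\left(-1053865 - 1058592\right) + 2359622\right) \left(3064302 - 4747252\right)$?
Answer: $-415966336750$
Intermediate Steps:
$\left(\left(-1053865 - 1058592\right) + 2359622\right) \left(3064302 - 4747252\right) = \left(\left(-1053865 - 1058592\right) + 2359622\right) \left(-1682950\right) = \left(-2112457 + 2359622\right) \left(-1682950\right) = 247165 \left(-1682950\right) = -415966336750$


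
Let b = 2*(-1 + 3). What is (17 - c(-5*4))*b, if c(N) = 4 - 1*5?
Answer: 72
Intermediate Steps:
c(N) = -1 (c(N) = 4 - 5 = -1)
b = 4 (b = 2*2 = 4)
(17 - c(-5*4))*b = (17 - 1*(-1))*4 = (17 + 1)*4 = 18*4 = 72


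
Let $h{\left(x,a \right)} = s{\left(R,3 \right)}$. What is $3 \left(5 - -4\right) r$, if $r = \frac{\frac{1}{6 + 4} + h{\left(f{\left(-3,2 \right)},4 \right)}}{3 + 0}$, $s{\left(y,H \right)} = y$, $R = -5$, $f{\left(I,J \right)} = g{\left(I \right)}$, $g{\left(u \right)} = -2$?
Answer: $- \frac{441}{10} \approx -44.1$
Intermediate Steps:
$f{\left(I,J \right)} = -2$
$h{\left(x,a \right)} = -5$
$r = - \frac{49}{30}$ ($r = \frac{\frac{1}{6 + 4} - 5}{3 + 0} = \frac{\frac{1}{10} - 5}{3} = \left(\frac{1}{10} - 5\right) \frac{1}{3} = \left(- \frac{49}{10}\right) \frac{1}{3} = - \frac{49}{30} \approx -1.6333$)
$3 \left(5 - -4\right) r = 3 \left(5 - -4\right) \left(- \frac{49}{30}\right) = 3 \left(5 + 4\right) \left(- \frac{49}{30}\right) = 3 \cdot 9 \left(- \frac{49}{30}\right) = 27 \left(- \frac{49}{30}\right) = - \frac{441}{10}$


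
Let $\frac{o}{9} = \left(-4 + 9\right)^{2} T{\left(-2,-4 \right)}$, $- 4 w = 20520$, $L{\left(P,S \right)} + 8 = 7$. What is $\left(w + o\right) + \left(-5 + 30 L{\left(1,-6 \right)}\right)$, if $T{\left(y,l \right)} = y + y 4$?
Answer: $-7415$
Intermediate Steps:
$L{\left(P,S \right)} = -1$ ($L{\left(P,S \right)} = -8 + 7 = -1$)
$w = -5130$ ($w = \left(- \frac{1}{4}\right) 20520 = -5130$)
$T{\left(y,l \right)} = 5 y$ ($T{\left(y,l \right)} = y + 4 y = 5 y$)
$o = -2250$ ($o = 9 \left(-4 + 9\right)^{2} \cdot 5 \left(-2\right) = 9 \cdot 5^{2} \left(-10\right) = 9 \cdot 25 \left(-10\right) = 9 \left(-250\right) = -2250$)
$\left(w + o\right) + \left(-5 + 30 L{\left(1,-6 \right)}\right) = \left(-5130 - 2250\right) + \left(-5 + 30 \left(-1\right)\right) = -7380 - 35 = -7415$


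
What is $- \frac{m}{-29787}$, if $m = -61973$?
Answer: $- \frac{61973}{29787} \approx -2.0805$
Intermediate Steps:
$- \frac{m}{-29787} = - \frac{-61973}{-29787} = - \frac{\left(-61973\right) \left(-1\right)}{29787} = \left(-1\right) \frac{61973}{29787} = - \frac{61973}{29787}$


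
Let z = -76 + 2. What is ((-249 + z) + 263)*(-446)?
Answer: 26760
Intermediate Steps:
z = -74
((-249 + z) + 263)*(-446) = ((-249 - 74) + 263)*(-446) = (-323 + 263)*(-446) = -60*(-446) = 26760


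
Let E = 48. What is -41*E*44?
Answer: -86592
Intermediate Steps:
-41*E*44 = -41*48*44 = -1968*44 = -86592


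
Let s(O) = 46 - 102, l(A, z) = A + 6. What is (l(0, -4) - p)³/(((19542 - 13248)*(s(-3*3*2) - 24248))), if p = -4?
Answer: -125/19121172 ≈ -6.5373e-6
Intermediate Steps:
l(A, z) = 6 + A
s(O) = -56
(l(0, -4) - p)³/(((19542 - 13248)*(s(-3*3*2) - 24248))) = ((6 + 0) - 1*(-4))³/(((19542 - 13248)*(-56 - 24248))) = (6 + 4)³/((6294*(-24304))) = 10³/(-152969376) = 1000*(-1/152969376) = -125/19121172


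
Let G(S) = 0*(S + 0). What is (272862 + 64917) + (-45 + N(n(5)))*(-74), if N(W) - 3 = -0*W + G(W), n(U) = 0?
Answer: 340887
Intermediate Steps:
G(S) = 0 (G(S) = 0*S = 0)
N(W) = 3 (N(W) = 3 + (-0*W + 0) = 3 + (-2*0 + 0) = 3 + (0 + 0) = 3 + 0 = 3)
(272862 + 64917) + (-45 + N(n(5)))*(-74) = (272862 + 64917) + (-45 + 3)*(-74) = 337779 - 42*(-74) = 337779 + 3108 = 340887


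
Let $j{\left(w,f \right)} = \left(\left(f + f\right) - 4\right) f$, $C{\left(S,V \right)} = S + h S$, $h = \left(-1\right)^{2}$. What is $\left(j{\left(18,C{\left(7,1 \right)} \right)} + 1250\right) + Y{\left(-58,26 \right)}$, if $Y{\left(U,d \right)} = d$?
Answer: $1612$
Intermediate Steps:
$h = 1$
$C{\left(S,V \right)} = 2 S$ ($C{\left(S,V \right)} = S + 1 S = S + S = 2 S$)
$j{\left(w,f \right)} = f \left(-4 + 2 f\right)$ ($j{\left(w,f \right)} = \left(2 f - 4\right) f = \left(-4 + 2 f\right) f = f \left(-4 + 2 f\right)$)
$\left(j{\left(18,C{\left(7,1 \right)} \right)} + 1250\right) + Y{\left(-58,26 \right)} = \left(2 \cdot 2 \cdot 7 \left(-2 + 2 \cdot 7\right) + 1250\right) + 26 = \left(2 \cdot 14 \left(-2 + 14\right) + 1250\right) + 26 = \left(2 \cdot 14 \cdot 12 + 1250\right) + 26 = \left(336 + 1250\right) + 26 = 1586 + 26 = 1612$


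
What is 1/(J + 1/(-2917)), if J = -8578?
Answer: -2917/25022027 ≈ -0.00011658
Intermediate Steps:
1/(J + 1/(-2917)) = 1/(-8578 + 1/(-2917)) = 1/(-8578 - 1/2917) = 1/(-25022027/2917) = -2917/25022027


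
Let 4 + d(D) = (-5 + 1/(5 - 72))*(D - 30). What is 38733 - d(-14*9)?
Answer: 2542963/67 ≈ 37955.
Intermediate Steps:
d(D) = 9812/67 - 336*D/67 (d(D) = -4 + (-5 + 1/(5 - 72))*(D - 30) = -4 + (-5 + 1/(-67))*(-30 + D) = -4 + (-5 - 1/67)*(-30 + D) = -4 - 336*(-30 + D)/67 = -4 + (10080/67 - 336*D/67) = 9812/67 - 336*D/67)
38733 - d(-14*9) = 38733 - (9812/67 - (-4704)*9/67) = 38733 - (9812/67 - 336/67*(-126)) = 38733 - (9812/67 + 42336/67) = 38733 - 1*52148/67 = 38733 - 52148/67 = 2542963/67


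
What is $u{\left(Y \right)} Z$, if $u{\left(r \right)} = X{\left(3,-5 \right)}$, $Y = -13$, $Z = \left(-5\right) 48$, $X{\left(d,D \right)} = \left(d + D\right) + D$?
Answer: $1680$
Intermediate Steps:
$X{\left(d,D \right)} = d + 2 D$ ($X{\left(d,D \right)} = \left(D + d\right) + D = d + 2 D$)
$Z = -240$
$u{\left(r \right)} = -7$ ($u{\left(r \right)} = 3 + 2 \left(-5\right) = 3 - 10 = -7$)
$u{\left(Y \right)} Z = \left(-7\right) \left(-240\right) = 1680$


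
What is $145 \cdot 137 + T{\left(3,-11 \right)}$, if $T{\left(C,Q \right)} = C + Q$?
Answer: $19857$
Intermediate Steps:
$145 \cdot 137 + T{\left(3,-11 \right)} = 145 \cdot 137 + \left(3 - 11\right) = 19865 - 8 = 19857$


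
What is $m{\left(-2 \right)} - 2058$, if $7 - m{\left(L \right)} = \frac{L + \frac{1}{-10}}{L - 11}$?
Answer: $- \frac{266651}{130} \approx -2051.2$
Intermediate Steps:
$m{\left(L \right)} = 7 - \frac{- \frac{1}{10} + L}{-11 + L}$ ($m{\left(L \right)} = 7 - \frac{L + \frac{1}{-10}}{L - 11} = 7 - \frac{L - \frac{1}{10}}{-11 + L} = 7 - \frac{- \frac{1}{10} + L}{-11 + L}$)
$m{\left(-2 \right)} - 2058 = \frac{-769 + 60 \left(-2\right)}{10 \left(-11 - 2\right)} - 2058 = \frac{-769 - 120}{10 \left(-13\right)} - 2058 = \frac{1}{10} \left(- \frac{1}{13}\right) \left(-889\right) - 2058 = \frac{889}{130} - 2058 = - \frac{266651}{130}$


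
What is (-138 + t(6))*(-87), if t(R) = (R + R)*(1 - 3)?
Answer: 14094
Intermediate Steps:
t(R) = -4*R (t(R) = (2*R)*(-2) = -4*R)
(-138 + t(6))*(-87) = (-138 - 4*6)*(-87) = (-138 - 24)*(-87) = -162*(-87) = 14094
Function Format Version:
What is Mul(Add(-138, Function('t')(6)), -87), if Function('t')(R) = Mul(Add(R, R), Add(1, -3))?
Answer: 14094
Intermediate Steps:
Function('t')(R) = Mul(-4, R) (Function('t')(R) = Mul(Mul(2, R), -2) = Mul(-4, R))
Mul(Add(-138, Function('t')(6)), -87) = Mul(Add(-138, Mul(-4, 6)), -87) = Mul(Add(-138, -24), -87) = Mul(-162, -87) = 14094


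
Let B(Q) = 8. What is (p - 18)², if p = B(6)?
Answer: 100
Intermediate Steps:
p = 8
(p - 18)² = (8 - 18)² = (-10)² = 100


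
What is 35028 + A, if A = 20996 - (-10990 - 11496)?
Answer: 78510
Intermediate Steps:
A = 43482 (A = 20996 - 1*(-22486) = 20996 + 22486 = 43482)
35028 + A = 35028 + 43482 = 78510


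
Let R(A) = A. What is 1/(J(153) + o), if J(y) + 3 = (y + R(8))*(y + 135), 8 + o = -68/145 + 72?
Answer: 145/6732137 ≈ 2.1538e-5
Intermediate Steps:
o = 9212/145 (o = -8 + (-68/145 + 72) = -8 + 10372/145 = 9212/145 ≈ 63.531)
J(y) = -3 + (8 + y)*(135 + y) (J(y) = -3 + (y + 8)*(y + 135) = -3 + (8 + y)*(135 + y))
1/(J(153) + o) = 1/((1077 + 153² + 143*153) + 9212/145) = 1/((1077 + 23409 + 21879) + 9212/145) = 1/(46365 + 9212/145) = 1/(6732137/145) = 145/6732137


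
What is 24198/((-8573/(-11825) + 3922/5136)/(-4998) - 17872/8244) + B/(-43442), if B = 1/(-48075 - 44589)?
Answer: -1128514062454255693978065673/101116572165181179983376 ≈ -11161.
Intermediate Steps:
B = -1/92664 (B = 1/(-92664) = -1/92664 ≈ -1.0792e-5)
24198/((-8573/(-11825) + 3922/5136)/(-4998) - 17872/8244) + B/(-43442) = 24198/((-8573/(-11825) + 3922/5136)/(-4998) - 17872/8244) - 1/92664/(-43442) = 24198/((-8573*(-1/11825) + 3922*(1/5136))*(-1/4998) - 17872*1/8244) - 1/92664*(-1/43442) = 24198/((8573/11825 + 1961/2568)*(-1/4998) - 4468/2061) + 1/4025509488 = 24198/((45204289/30366600)*(-1/4998) - 4468/2061) + 1/4025509488 = 24198/(-45204289/151772266800 - 4468/2061) + 1/4025509488 = 24198/(-25118950151927/11585283032400) + 1/4025509488 = 24198*(-11585283032400/25118950151927) + 1/4025509488 = -280340678818015200/25118950151927 + 1/4025509488 = -1128514062454255693978065673/101116572165181179983376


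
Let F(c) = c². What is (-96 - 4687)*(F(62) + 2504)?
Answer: -30362484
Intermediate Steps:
(-96 - 4687)*(F(62) + 2504) = (-96 - 4687)*(62² + 2504) = -4783*(3844 + 2504) = -4783*6348 = -30362484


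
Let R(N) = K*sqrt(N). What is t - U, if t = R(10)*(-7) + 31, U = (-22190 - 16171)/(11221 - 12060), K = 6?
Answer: -12352/839 - 42*sqrt(10) ≈ -147.54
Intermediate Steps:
U = 38361/839 (U = -38361/(-839) = -38361*(-1/839) = 38361/839 ≈ 45.722)
R(N) = 6*sqrt(N)
t = 31 - 42*sqrt(10) (t = (6*sqrt(10))*(-7) + 31 = -42*sqrt(10) + 31 = 31 - 42*sqrt(10) ≈ -101.82)
t - U = (31 - 42*sqrt(10)) - 1*38361/839 = (31 - 42*sqrt(10)) - 38361/839 = -12352/839 - 42*sqrt(10)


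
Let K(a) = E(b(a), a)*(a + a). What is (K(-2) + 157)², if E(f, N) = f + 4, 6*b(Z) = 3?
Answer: 19321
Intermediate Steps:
b(Z) = ½ (b(Z) = (⅙)*3 = ½)
E(f, N) = 4 + f
K(a) = 9*a (K(a) = (4 + ½)*(a + a) = 9*(2*a)/2 = 9*a)
(K(-2) + 157)² = (9*(-2) + 157)² = (-18 + 157)² = 139² = 19321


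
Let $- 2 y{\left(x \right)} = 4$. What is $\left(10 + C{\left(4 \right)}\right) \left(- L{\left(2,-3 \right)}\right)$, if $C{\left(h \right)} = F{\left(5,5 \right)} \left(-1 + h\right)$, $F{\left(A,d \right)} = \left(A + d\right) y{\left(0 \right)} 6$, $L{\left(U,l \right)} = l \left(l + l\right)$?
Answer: $6300$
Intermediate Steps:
$L{\left(U,l \right)} = 2 l^{2}$ ($L{\left(U,l \right)} = l 2 l = 2 l^{2}$)
$y{\left(x \right)} = -2$ ($y{\left(x \right)} = \left(- \frac{1}{2}\right) 4 = -2$)
$F{\left(A,d \right)} = - 12 A - 12 d$ ($F{\left(A,d \right)} = \left(A + d\right) \left(-2\right) 6 = \left(- 2 A - 2 d\right) 6 = - 12 A - 12 d$)
$C{\left(h \right)} = 120 - 120 h$ ($C{\left(h \right)} = \left(\left(-12\right) 5 - 60\right) \left(-1 + h\right) = \left(-60 - 60\right) \left(-1 + h\right) = - 120 \left(-1 + h\right) = 120 - 120 h$)
$\left(10 + C{\left(4 \right)}\right) \left(- L{\left(2,-3 \right)}\right) = \left(10 + \left(120 - 480\right)\right) \left(- 2 \left(-3\right)^{2}\right) = \left(10 + \left(120 - 480\right)\right) \left(- 2 \cdot 9\right) = \left(10 - 360\right) \left(\left(-1\right) 18\right) = \left(-350\right) \left(-18\right) = 6300$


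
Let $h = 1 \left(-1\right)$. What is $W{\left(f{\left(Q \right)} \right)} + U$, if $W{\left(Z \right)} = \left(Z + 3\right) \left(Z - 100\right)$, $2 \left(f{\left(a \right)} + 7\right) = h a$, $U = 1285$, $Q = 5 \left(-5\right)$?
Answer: $\frac{1927}{4} \approx 481.75$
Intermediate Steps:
$h = -1$
$Q = -25$
$f{\left(a \right)} = -7 - \frac{a}{2}$ ($f{\left(a \right)} = -7 + \frac{\left(-1\right) a}{2} = -7 - \frac{a}{2}$)
$W{\left(Z \right)} = \left(-100 + Z\right) \left(3 + Z\right)$ ($W{\left(Z \right)} = \left(3 + Z\right) \left(-100 + Z\right) = \left(-100 + Z\right) \left(3 + Z\right)$)
$W{\left(f{\left(Q \right)} \right)} + U = \left(-300 + \left(-7 - - \frac{25}{2}\right)^{2} - 97 \left(-7 - - \frac{25}{2}\right)\right) + 1285 = \left(-300 + \left(-7 + \frac{25}{2}\right)^{2} - 97 \left(-7 + \frac{25}{2}\right)\right) + 1285 = \left(-300 + \left(\frac{11}{2}\right)^{2} - \frac{1067}{2}\right) + 1285 = \left(-300 + \frac{121}{4} - \frac{1067}{2}\right) + 1285 = - \frac{3213}{4} + 1285 = \frac{1927}{4}$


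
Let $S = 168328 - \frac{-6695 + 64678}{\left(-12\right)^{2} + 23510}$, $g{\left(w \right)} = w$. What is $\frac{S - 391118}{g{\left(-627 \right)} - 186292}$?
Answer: $\frac{5269932643}{4421382026} \approx 1.1919$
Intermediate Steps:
$S = \frac{3981572529}{23654}$ ($S = 168328 - \frac{57983}{144 + 23510} = 168328 - \frac{57983}{23654} = \frac{3981572529}{23654} \approx 1.6833 \cdot 10^{5}$)
$\frac{S - 391118}{g{\left(-627 \right)} - 186292} = \frac{\frac{3981572529}{23654} - 391118}{-627 - 186292} = - \frac{5269932643}{23654 \left(-186919\right)} = \left(- \frac{5269932643}{23654}\right) \left(- \frac{1}{186919}\right) = \frac{5269932643}{4421382026}$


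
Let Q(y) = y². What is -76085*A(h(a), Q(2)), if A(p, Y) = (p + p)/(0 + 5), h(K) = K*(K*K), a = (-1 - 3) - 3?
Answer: 10438862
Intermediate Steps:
a = -7 (a = -4 - 3 = -7)
h(K) = K³ (h(K) = K*K² = K³)
A(p, Y) = 2*p/5 (A(p, Y) = (2*p)/5 = (2*p)*(⅕) = 2*p/5)
-76085*A(h(a), Q(2)) = -30434*(-7)³ = -30434*(-343) = -76085*(-686/5) = 10438862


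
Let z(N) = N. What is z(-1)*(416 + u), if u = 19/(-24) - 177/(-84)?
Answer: -70109/168 ≈ -417.32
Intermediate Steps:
u = 221/168 (u = 19*(-1/24) - 177*(-1/84) = -19/24 + 59/28 = 221/168 ≈ 1.3155)
z(-1)*(416 + u) = -(416 + 221/168) = -1*70109/168 = -70109/168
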